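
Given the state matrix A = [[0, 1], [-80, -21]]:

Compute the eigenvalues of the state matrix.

det(A - λI) = λ² - (-21)λ + 80 = (λ - (-5))(λ - (-16)). Eigenvalues: -5, -16.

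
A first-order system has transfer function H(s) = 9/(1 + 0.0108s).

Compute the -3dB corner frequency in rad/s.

Corner frequency = 1/τ = 1/0.0108 = 92.593 rad/s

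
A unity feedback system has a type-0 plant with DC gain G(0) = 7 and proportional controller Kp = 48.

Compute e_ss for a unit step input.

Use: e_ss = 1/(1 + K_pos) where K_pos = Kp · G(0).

K_pos = Kp · G(0) = 48 × 7 = 336. e_ss = 1/(1 + 336) = 0.0030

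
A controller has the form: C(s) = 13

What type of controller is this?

This is a Proportional (P) controller.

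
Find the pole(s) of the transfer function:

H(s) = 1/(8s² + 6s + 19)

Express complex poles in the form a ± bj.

Discriminant = 6² - 4×8×19 = 36 - 608 = -572 < 0, so the poles are a complex conjugate pair s = (-6 ± j√572)/(2×8). Real part = -6/(2×8) = -6/16 = -0.375; imaginary part = ±√572/(2×8) ≈ 1.4948. Poles: s = -0.375 ± 1.4948j.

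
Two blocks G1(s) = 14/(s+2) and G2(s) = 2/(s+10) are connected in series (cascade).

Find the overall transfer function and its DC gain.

Series: multiply transfer functions. G_eq = 14/(s+2) × 2/(s+10) = 28/((s+2)(s+10)). DC gain = 28/(2×10) = 1.4.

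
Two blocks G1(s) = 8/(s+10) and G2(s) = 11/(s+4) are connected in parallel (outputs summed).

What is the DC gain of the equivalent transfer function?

Parallel: G_eq = G1 + G2. DC gain = G1(0) + G2(0) = 8/10 + 11/4 = 0.8 + 2.75 = 3.55.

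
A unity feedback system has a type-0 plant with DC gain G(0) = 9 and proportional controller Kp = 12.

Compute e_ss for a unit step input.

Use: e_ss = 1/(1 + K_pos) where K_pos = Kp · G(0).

K_pos = Kp · G(0) = 12 × 9 = 108. e_ss = 1/(1 + 108) = 0.0092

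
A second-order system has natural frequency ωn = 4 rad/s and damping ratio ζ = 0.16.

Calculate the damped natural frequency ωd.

ωd = ωn√(1 - ζ²) = 4√(1 - 0.16²) = 3.95 rad/s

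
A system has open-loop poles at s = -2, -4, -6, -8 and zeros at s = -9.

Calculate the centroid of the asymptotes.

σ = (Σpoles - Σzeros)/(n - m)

σ = (Σpoles - Σzeros)/(n - m) = (-20 - (-9))/(4 - 1) = -11/3 = -3.67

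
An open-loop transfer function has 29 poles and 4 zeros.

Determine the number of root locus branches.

Root locus has n branches where n = number of poles = 29.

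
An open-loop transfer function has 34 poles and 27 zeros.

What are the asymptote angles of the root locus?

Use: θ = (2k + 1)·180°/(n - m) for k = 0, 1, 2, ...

n - m = 34 - 27 = 7. Angles: θk = (2k + 1)·180°/7 = 25.71°, 77.14°, 128.57°, 180°, 231.43°, 282.86°, 334.29°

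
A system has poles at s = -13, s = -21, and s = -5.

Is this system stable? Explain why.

All poles are in the left half-plane. System is stable.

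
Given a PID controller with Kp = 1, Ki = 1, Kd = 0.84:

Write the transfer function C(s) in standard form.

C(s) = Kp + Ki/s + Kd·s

Substituting values: C(s) = 1 + 1/s + 0.84s = (0.84s² + s + 1)/s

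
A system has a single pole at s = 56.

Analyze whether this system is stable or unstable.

Pole at s = 56 is in the right half-plane. Unstable.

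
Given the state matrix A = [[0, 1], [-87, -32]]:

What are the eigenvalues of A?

det(A - λI) = λ² - (-32)λ + 87 = (λ - (-29))(λ - (-3)). Eigenvalues: -29, -3.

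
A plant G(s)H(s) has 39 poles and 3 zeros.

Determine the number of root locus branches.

Root locus has n branches where n = number of poles = 39.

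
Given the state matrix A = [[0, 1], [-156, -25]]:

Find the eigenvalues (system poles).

det(A - λI) = λ² - (-25)λ + 156 = (λ - (-12))(λ - (-13)). Eigenvalues: -12, -13.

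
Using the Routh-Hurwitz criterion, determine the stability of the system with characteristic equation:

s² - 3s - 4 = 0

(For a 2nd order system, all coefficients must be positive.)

Coefficients: 1, -3, -4. b=-3, c=-4 not positive, so system is unstable.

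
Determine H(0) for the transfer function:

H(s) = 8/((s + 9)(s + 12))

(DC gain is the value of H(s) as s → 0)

DC gain = H(0) = 8/(9 × 12) = 8/108 = 0.0741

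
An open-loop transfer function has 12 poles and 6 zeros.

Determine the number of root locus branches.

Root locus has n branches where n = number of poles = 12.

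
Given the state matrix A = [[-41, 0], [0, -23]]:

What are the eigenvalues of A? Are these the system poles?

For diagonal matrix, eigenvalues are diagonal entries: λ₁ = -41, λ₂ = -23. Eigenvalues of A = system poles.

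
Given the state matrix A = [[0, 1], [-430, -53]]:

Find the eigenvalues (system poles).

det(A - λI) = λ² - (-53)λ + 430 = (λ - (-10))(λ - (-43)). Eigenvalues: -10, -43.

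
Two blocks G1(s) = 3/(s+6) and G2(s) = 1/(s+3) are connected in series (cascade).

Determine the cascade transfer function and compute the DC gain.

Series: multiply transfer functions. G_eq = 3/(s+6) × 1/(s+3) = 3/((s+6)(s+3)). DC gain = 3/(6×3) = 0.1667.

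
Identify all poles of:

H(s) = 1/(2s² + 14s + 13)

Discriminant = 14² - 4×2×13 = 196 - 104 = 92 > 0, so two distinct real poles. Using quadratic formula: s = (-14 ± √92)/(2×2) = (-14 ± √92)/4, with √92 ≈ 9.5917. s₁ ≈ -1.1021, s₂ ≈ -5.8979. Poles: s₁ = -1.1021, s₂ = -5.8979.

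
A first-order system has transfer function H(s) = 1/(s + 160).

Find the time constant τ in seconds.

For H(s) = 1/(s + 1/τ), the pole is at -1/τ = -160, so τ = 1/160 = 0.00625 s.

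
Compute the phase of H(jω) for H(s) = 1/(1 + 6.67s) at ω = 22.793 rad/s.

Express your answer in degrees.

Phase = -arctan(ωτ) = -arctan(22.793 × 6.67) = -89.6°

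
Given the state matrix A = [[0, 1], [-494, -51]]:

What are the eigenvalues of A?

det(A - λI) = λ² - (-51)λ + 494 = (λ - (-38))(λ - (-13)). Eigenvalues: -38, -13.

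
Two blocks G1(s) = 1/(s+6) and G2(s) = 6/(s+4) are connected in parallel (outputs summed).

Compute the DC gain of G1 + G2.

Parallel: G_eq = G1 + G2. DC gain = G1(0) + G2(0) = 1/6 + 6/4 = 0.1667 + 1.5 = 1.6667.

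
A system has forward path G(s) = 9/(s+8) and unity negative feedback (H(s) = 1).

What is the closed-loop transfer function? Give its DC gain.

T(s) = G/(1+GH) = [9/(s+8)] / [1 + 9/(s+8)] = 9/(s+8+9) = 9/(s+17). DC gain = 9/17 = 0.5294.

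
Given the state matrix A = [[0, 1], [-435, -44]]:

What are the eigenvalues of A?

det(A - λI) = λ² - (-44)λ + 435 = (λ - (-29))(λ - (-15)). Eigenvalues: -29, -15.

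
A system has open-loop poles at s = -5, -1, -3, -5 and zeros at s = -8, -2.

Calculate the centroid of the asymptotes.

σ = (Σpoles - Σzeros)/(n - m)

σ = (Σpoles - Σzeros)/(n - m) = (-14 - (-10))/(4 - 2) = -4/2 = -2.0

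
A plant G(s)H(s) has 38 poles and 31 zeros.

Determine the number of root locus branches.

Root locus has n branches where n = number of poles = 38.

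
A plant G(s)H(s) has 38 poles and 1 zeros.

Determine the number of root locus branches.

Root locus has n branches where n = number of poles = 38.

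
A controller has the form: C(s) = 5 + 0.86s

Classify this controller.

This is a Proportional-Derivative (PD) controller.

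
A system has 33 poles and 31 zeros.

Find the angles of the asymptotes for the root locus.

n - m = 33 - 31 = 2. Angles: θk = (2k + 1)·180°/2 = 90°, 270°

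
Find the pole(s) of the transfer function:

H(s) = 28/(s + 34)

Pole is where denominator = 0: s + 34 = 0, so s = -34.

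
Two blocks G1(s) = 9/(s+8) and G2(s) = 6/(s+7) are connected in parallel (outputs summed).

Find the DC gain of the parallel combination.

Parallel: G_eq = G1 + G2. DC gain = G1(0) + G2(0) = 9/8 + 6/7 = 1.125 + 0.8571 = 1.9821.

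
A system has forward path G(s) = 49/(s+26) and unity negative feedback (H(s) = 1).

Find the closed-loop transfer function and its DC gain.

T(s) = G/(1+GH) = [49/(s+26)] / [1 + 49/(s+26)] = 49/(s+26+49) = 49/(s+75). DC gain = 49/75 = 0.6533.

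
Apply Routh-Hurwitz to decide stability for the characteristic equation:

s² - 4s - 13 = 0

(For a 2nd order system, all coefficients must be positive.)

Coefficients: 1, -4, -13. b=-4, c=-13 not positive, so system is unstable.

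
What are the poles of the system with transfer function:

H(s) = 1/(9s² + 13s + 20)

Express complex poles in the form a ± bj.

Discriminant = 13² - 4×9×20 = 169 - 720 = -551 < 0, so the poles are a complex conjugate pair s = (-13 ± j√551)/(2×9). Real part = -13/(2×9) = -13/18 ≈ -0.7222; imaginary part = ±√551/(2×9) ≈ 1.3041. Poles: s = -0.7222 ± 1.3041j.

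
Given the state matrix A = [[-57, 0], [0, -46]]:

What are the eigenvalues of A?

For diagonal matrix, eigenvalues are diagonal entries: λ₁ = -57, λ₂ = -46.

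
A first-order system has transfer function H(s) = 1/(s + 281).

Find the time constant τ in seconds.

For H(s) = 1/(s + 1/τ), the pole is at -1/τ = -281, so τ = 1/281 = 0.0036 s.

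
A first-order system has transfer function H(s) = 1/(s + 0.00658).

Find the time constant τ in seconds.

For H(s) = 1/(s + 1/τ), the pole is at -1/τ = -0.00658, so τ = 1/0.00658 = 152 s.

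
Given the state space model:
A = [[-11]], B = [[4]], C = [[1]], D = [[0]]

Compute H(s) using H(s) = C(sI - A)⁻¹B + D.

(sI - A)⁻¹ = 1/(s + 11). H(s) = 1 × 4/(s + 11) + 0 = 4/(s + 11).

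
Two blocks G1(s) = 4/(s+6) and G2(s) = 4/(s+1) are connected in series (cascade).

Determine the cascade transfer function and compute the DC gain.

Series: multiply transfer functions. G_eq = 4/(s+6) × 4/(s+1) = 16/((s+6)(s+1)). DC gain = 16/(6×1) = 2.6667.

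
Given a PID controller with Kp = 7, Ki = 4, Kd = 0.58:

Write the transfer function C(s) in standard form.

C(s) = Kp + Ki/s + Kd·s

Substituting values: C(s) = 7 + 4/s + 0.58s = (0.58s² + 7s + 4)/s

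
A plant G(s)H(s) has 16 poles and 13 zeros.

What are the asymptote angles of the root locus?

n - m = 16 - 13 = 3. Angles: θk = (2k + 1)·180°/3 = 60°, 180°, 300°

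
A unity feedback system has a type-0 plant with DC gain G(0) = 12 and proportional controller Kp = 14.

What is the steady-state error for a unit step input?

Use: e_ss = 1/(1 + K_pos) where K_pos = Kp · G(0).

K_pos = Kp · G(0) = 14 × 12 = 168. e_ss = 1/(1 + 168) = 0.0059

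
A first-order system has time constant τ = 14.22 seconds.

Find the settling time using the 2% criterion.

For first-order system, 2% settling time ≈ 4τ = 4 × 14.22 = 56.88 s.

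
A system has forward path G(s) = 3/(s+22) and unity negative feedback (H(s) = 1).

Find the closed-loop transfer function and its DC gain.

T(s) = G/(1+GH) = [3/(s+22)] / [1 + 3/(s+22)] = 3/(s+22+3) = 3/(s+25). DC gain = 3/25 = 0.12.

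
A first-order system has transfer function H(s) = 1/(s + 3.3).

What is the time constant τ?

For H(s) = 1/(s + 1/τ), the pole is at -1/τ = -3.3, so τ = 1/3.3 = 0.3030 s.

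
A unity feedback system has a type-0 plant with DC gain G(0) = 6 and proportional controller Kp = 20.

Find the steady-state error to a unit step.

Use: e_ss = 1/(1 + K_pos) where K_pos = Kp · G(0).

K_pos = Kp · G(0) = 20 × 6 = 120. e_ss = 1/(1 + 120) = 0.0083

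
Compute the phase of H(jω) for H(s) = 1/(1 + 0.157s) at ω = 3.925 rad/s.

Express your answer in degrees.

Phase = -arctan(ωτ) = -arctan(3.925 × 0.157) = -31.6°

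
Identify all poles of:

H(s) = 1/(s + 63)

Pole is where denominator = 0: s + 63 = 0, so s = -63.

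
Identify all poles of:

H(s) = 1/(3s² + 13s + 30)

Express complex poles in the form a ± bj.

Discriminant = 13² - 4×3×30 = 169 - 360 = -191 < 0, so the poles are a complex conjugate pair s = (-13 ± j√191)/(2×3). Real part = -13/(2×3) = -13/6 ≈ -2.1667; imaginary part = ±√191/(2×3) ≈ 2.3034. Poles: s = -2.1667 ± 2.3034j.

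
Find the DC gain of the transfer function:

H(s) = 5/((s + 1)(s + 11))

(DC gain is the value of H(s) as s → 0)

DC gain = H(0) = 5/(1 × 11) = 5/11 = 0.4545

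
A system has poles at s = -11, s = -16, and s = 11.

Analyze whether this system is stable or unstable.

Pole(s) at s = 11 are not in the left half-plane. System is unstable.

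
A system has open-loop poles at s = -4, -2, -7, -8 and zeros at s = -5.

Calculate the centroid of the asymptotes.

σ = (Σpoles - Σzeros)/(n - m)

σ = (Σpoles - Σzeros)/(n - m) = (-21 - (-5))/(4 - 1) = -16/3 = -5.33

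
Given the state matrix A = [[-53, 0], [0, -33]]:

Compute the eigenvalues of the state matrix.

For diagonal matrix, eigenvalues are diagonal entries: λ₁ = -53, λ₂ = -33.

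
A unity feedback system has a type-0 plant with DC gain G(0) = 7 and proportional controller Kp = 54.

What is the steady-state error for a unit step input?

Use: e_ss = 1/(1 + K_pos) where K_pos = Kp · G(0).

K_pos = Kp · G(0) = 54 × 7 = 378. e_ss = 1/(1 + 378) = 0.0026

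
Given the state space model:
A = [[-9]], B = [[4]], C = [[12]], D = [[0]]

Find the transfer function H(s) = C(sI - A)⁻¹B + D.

(sI - A)⁻¹ = 1/(s + 9). H(s) = 12 × 4/(s + 9) + 0 = 48/(s + 9).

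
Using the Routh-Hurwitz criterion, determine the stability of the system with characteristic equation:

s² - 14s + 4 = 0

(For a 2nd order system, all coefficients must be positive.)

Coefficients: 1, -14, 4. b=-14 not positive, so system is unstable.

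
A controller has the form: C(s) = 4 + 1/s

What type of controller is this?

This is a Proportional-Integral (PI) controller.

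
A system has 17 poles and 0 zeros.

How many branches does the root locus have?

Root locus has n branches where n = number of poles = 17.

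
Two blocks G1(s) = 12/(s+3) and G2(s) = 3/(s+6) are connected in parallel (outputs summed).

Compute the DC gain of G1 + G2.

Parallel: G_eq = G1 + G2. DC gain = G1(0) + G2(0) = 12/3 + 3/6 = 4 + 0.5 = 4.5.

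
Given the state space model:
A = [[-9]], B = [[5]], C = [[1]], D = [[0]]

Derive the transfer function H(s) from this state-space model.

(sI - A)⁻¹ = 1/(s + 9). H(s) = 1 × 5/(s + 9) + 0 = 5/(s + 9).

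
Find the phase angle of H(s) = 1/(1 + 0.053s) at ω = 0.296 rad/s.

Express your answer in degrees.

Phase = -arctan(ωτ) = -arctan(0.296 × 0.053) = -0.9°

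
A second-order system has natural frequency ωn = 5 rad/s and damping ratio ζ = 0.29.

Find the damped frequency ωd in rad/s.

ωd = ωn√(1 - ζ²) = 5√(1 - 0.29²) = 4.79 rad/s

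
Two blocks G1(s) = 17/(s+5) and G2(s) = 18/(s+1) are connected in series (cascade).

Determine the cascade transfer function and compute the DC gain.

Series: multiply transfer functions. G_eq = 17/(s+5) × 18/(s+1) = 306/((s+5)(s+1)). DC gain = 306/(5×1) = 61.2.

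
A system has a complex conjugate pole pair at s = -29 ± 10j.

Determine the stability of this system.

Real part of poles is -29 (< 0, left half-plane). Stable.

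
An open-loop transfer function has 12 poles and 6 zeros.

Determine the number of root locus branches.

Root locus has n branches where n = number of poles = 12.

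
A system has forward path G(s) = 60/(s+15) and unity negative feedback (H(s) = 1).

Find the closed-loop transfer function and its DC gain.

T(s) = G/(1+GH) = [60/(s+15)] / [1 + 60/(s+15)] = 60/(s+15+60) = 60/(s+75). DC gain = 60/75 = 0.8.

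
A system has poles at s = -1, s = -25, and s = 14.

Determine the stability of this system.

Pole(s) at s = 14 are not in the left half-plane. System is unstable.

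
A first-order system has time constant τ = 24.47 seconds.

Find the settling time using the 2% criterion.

For first-order system, 2% settling time ≈ 4τ = 4 × 24.47 = 97.88 s.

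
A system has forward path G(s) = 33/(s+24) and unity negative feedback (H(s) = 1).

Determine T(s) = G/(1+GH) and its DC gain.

T(s) = G/(1+GH) = [33/(s+24)] / [1 + 33/(s+24)] = 33/(s+24+33) = 33/(s+57). DC gain = 33/57 = 0.5789.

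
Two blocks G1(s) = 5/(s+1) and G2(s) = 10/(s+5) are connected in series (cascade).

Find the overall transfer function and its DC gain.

Series: multiply transfer functions. G_eq = 5/(s+1) × 10/(s+5) = 50/((s+1)(s+5)). DC gain = 50/(1×5) = 10.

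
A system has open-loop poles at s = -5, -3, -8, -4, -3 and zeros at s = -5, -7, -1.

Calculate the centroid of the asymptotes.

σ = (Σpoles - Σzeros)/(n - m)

σ = (Σpoles - Σzeros)/(n - m) = (-23 - (-13))/(5 - 3) = -10/2 = -5.0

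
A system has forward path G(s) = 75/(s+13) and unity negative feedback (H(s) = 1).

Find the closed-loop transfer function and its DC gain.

T(s) = G/(1+GH) = [75/(s+13)] / [1 + 75/(s+13)] = 75/(s+13+75) = 75/(s+88). DC gain = 75/88 = 0.8523.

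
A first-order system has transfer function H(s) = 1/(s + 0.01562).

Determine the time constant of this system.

For H(s) = 1/(s + 1/τ), the pole is at -1/τ = -0.01562, so τ = 1/0.01562 = 64.02 s.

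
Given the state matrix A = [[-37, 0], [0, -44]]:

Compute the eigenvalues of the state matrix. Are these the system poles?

For diagonal matrix, eigenvalues are diagonal entries: λ₁ = -37, λ₂ = -44. Eigenvalues of A = system poles.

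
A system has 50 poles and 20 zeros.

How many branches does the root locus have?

Root locus has n branches where n = number of poles = 50.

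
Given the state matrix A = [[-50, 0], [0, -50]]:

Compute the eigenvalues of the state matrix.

For diagonal matrix, eigenvalues are diagonal entries: λ₁ = -50, λ₂ = -50.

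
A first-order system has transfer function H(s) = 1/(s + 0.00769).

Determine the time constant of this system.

For H(s) = 1/(s + 1/τ), the pole is at -1/τ = -0.00769, so τ = 1/0.00769 = 130 s.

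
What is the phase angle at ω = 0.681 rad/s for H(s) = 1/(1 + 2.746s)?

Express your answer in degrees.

Phase = -arctan(ωτ) = -arctan(0.681 × 2.746) = -61.9°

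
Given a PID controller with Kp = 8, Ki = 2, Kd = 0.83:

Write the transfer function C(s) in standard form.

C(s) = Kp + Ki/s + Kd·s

Substituting values: C(s) = 8 + 2/s + 0.83s = (0.83s² + 8s + 2)/s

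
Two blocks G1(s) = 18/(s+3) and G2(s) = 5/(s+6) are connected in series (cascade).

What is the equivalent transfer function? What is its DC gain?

Series: multiply transfer functions. G_eq = 18/(s+3) × 5/(s+6) = 90/((s+3)(s+6)). DC gain = 90/(3×6) = 5.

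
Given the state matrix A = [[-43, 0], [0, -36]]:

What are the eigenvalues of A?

For diagonal matrix, eigenvalues are diagonal entries: λ₁ = -43, λ₂ = -36.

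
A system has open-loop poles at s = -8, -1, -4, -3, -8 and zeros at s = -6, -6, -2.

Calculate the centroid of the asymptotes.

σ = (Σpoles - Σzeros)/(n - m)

σ = (Σpoles - Σzeros)/(n - m) = (-24 - (-14))/(5 - 3) = -10/2 = -5.0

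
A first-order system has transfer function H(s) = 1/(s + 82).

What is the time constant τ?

For H(s) = 1/(s + 1/τ), the pole is at -1/τ = -82, so τ = 1/82 = 0.0122 s.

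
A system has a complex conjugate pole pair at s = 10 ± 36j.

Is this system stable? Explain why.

Real part of poles is 10 (> 0, right half-plane). Unstable.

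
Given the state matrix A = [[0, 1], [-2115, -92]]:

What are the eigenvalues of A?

det(A - λI) = λ² - (-92)λ + 2115 = (λ - (-45))(λ - (-47)). Eigenvalues: -45, -47.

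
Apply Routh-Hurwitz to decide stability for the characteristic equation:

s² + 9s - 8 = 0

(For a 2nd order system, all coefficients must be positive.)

Coefficients: 1, 9, -8. c=-8 not positive, so system is unstable.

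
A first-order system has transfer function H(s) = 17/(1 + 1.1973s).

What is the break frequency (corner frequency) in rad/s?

Corner frequency = 1/τ = 1/1.1973 = 0.835 rad/s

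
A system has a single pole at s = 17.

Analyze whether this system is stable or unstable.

Pole at s = 17 is in the right half-plane. Unstable.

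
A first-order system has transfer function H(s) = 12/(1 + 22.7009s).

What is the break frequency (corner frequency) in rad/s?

Corner frequency = 1/τ = 1/22.7009 = 0.044 rad/s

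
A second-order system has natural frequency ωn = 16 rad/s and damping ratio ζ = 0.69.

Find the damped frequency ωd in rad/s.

ωd = ωn√(1 - ζ²) = 16√(1 - 0.69²) = 11.58 rad/s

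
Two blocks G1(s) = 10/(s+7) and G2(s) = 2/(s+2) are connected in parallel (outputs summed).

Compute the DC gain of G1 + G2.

Parallel: G_eq = G1 + G2. DC gain = G1(0) + G2(0) = 10/7 + 2/2 = 1.4286 + 1 = 2.4286.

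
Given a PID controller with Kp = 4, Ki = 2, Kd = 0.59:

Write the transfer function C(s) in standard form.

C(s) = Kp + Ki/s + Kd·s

Substituting values: C(s) = 4 + 2/s + 0.59s = (0.59s² + 4s + 2)/s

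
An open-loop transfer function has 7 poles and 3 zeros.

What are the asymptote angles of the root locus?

n - m = 7 - 3 = 4. Angles: θk = (2k + 1)·180°/4 = 45°, 135°, 225°, 315°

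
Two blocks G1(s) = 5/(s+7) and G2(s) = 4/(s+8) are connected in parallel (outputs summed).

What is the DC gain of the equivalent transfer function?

Parallel: G_eq = G1 + G2. DC gain = G1(0) + G2(0) = 5/7 + 4/8 = 0.7143 + 0.5 = 1.2143.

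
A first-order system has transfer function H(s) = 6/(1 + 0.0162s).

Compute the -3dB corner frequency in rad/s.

Corner frequency = 1/τ = 1/0.0162 = 61.728 rad/s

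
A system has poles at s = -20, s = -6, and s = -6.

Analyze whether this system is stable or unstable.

All poles are in the left half-plane. System is stable.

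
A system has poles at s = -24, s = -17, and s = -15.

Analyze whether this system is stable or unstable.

All poles are in the left half-plane. System is stable.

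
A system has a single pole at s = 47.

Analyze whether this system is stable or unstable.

Pole at s = 47 is in the right half-plane. Unstable.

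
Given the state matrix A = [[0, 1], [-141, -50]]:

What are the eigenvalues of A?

det(A - λI) = λ² - (-50)λ + 141 = (λ - (-47))(λ - (-3)). Eigenvalues: -47, -3.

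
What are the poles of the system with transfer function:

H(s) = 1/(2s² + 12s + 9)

Discriminant = 12² - 4×2×9 = 144 - 72 = 72 > 0, so two distinct real poles. Using quadratic formula: s = (-12 ± √72)/(2×2) = (-12 ± √72)/4, with √72 ≈ 8.4853. s₁ ≈ -0.8787, s₂ ≈ -5.1213. Poles: s₁ = -0.8787, s₂ = -5.1213.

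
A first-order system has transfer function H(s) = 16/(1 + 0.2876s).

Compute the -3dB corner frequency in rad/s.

Corner frequency = 1/τ = 1/0.2876 = 3.477 rad/s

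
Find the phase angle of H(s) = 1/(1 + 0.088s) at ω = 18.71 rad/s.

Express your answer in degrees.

Phase = -arctan(ωτ) = -arctan(18.71 × 0.088) = -58.7°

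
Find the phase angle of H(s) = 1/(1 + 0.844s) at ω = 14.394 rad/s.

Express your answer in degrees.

Phase = -arctan(ωτ) = -arctan(14.394 × 0.844) = -85.3°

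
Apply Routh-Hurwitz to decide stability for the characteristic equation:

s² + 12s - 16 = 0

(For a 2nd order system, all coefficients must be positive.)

Coefficients: 1, 12, -16. c=-16 not positive, so system is unstable.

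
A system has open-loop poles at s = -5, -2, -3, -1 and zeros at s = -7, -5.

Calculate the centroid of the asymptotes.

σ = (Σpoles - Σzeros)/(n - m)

σ = (Σpoles - Σzeros)/(n - m) = (-11 - (-12))/(4 - 2) = 1/2 = 0.5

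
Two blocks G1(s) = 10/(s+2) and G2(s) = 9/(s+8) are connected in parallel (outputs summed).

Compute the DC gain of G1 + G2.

Parallel: G_eq = G1 + G2. DC gain = G1(0) + G2(0) = 10/2 + 9/8 = 5 + 1.125 = 6.125.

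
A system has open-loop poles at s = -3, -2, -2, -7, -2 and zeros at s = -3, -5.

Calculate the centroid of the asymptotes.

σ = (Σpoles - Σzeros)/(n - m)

σ = (Σpoles - Σzeros)/(n - m) = (-16 - (-8))/(5 - 2) = -8/3 = -2.67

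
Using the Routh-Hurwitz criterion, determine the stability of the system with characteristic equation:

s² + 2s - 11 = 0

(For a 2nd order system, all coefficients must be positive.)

Coefficients: 1, 2, -11. c=-11 not positive, so system is unstable.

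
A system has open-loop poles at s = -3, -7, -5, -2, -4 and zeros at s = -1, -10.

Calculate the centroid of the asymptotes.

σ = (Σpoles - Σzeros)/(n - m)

σ = (Σpoles - Σzeros)/(n - m) = (-21 - (-11))/(5 - 2) = -10/3 = -3.33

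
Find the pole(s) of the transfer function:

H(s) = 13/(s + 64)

Pole is where denominator = 0: s + 64 = 0, so s = -64.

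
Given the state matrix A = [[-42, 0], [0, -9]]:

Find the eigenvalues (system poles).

For diagonal matrix, eigenvalues are diagonal entries: λ₁ = -42, λ₂ = -9.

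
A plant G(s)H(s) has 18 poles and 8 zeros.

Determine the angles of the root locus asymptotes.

n - m = 18 - 8 = 10. Angles: θk = (2k + 1)·180°/10 = 18°, 54°, 90°, 126°, 162°, 198°, 234°, 270°, 306°, 342°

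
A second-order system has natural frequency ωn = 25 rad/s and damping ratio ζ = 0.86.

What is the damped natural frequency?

ωd = ωn√(1 - ζ²) = 25√(1 - 0.86²) = 12.76 rad/s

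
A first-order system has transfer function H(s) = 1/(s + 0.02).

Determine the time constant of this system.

For H(s) = 1/(s + 1/τ), the pole is at -1/τ = -0.02, so τ = 1/0.02 = 50 s.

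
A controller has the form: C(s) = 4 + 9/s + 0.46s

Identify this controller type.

This is a Proportional-Integral-Derivative (PID) controller.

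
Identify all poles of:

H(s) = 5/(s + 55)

Pole is where denominator = 0: s + 55 = 0, so s = -55.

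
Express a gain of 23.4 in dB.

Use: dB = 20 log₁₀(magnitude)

dB = 20 log₁₀(23.4) = 27.4 dB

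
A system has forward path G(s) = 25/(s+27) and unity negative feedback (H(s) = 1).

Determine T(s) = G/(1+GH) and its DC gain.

T(s) = G/(1+GH) = [25/(s+27)] / [1 + 25/(s+27)] = 25/(s+27+25) = 25/(s+52). DC gain = 25/52 = 0.4808.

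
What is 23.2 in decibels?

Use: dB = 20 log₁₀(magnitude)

dB = 20 log₁₀(23.2) = 27.3 dB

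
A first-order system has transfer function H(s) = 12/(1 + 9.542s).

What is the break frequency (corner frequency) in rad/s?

Corner frequency = 1/τ = 1/9.542 = 0.105 rad/s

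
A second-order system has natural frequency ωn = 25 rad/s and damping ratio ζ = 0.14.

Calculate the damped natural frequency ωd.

ωd = ωn√(1 - ζ²) = 25√(1 - 0.14²) = 24.75 rad/s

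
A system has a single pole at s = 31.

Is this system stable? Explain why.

Pole at s = 31 is in the right half-plane. Unstable.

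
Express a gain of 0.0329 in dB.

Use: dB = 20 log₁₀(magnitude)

dB = 20 log₁₀(0.0329) = -29.7 dB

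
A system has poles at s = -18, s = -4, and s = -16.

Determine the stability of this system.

All poles are in the left half-plane. System is stable.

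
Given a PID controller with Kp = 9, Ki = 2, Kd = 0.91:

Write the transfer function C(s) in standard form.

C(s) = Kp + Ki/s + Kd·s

Substituting values: C(s) = 9 + 2/s + 0.91s = (0.91s² + 9s + 2)/s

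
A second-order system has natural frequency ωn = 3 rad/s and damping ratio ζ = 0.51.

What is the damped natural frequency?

ωd = ωn√(1 - ζ²) = 3√(1 - 0.51²) = 2.58 rad/s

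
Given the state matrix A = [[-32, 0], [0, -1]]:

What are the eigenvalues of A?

For diagonal matrix, eigenvalues are diagonal entries: λ₁ = -32, λ₂ = -1.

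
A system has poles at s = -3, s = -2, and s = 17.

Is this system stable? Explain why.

Pole(s) at s = 17 are not in the left half-plane. System is unstable.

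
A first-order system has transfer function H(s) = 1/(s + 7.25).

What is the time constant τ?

For H(s) = 1/(s + 1/τ), the pole is at -1/τ = -7.25, so τ = 1/7.25 = 0.1379 s.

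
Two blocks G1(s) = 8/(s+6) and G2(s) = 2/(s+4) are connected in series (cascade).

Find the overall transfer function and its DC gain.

Series: multiply transfer functions. G_eq = 8/(s+6) × 2/(s+4) = 16/((s+6)(s+4)). DC gain = 16/(6×4) = 0.6667.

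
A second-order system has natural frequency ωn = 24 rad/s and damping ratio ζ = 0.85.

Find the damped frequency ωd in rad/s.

ωd = ωn√(1 - ζ²) = 24√(1 - 0.85²) = 12.64 rad/s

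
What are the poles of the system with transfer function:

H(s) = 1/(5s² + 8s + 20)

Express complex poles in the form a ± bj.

Discriminant = 8² - 4×5×20 = 64 - 400 = -336 < 0, so the poles are a complex conjugate pair s = (-8 ± j√336)/(2×5). Real part = -8/(2×5) = -8/10 = -0.8; imaginary part = ±√336/(2×5) ≈ 1.8330. Poles: s = -0.8 ± 1.8330j.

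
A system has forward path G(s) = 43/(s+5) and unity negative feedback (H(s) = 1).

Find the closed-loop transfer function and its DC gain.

T(s) = G/(1+GH) = [43/(s+5)] / [1 + 43/(s+5)] = 43/(s+5+43) = 43/(s+48). DC gain = 43/48 = 0.8958.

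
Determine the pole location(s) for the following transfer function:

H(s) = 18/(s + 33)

Pole is where denominator = 0: s + 33 = 0, so s = -33.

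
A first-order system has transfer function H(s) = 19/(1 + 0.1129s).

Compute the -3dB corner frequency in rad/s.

Corner frequency = 1/τ = 1/0.1129 = 8.857 rad/s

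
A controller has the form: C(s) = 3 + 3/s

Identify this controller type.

This is a Proportional-Integral (PI) controller.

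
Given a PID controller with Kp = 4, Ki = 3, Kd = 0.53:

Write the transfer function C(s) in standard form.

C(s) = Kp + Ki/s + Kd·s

Substituting values: C(s) = 4 + 3/s + 0.53s = (0.53s² + 4s + 3)/s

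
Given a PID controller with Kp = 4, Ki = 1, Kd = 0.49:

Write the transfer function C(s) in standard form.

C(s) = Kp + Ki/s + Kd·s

Substituting values: C(s) = 4 + 1/s + 0.49s = (0.49s² + 4s + 1)/s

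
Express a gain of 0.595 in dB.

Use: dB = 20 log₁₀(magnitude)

dB = 20 log₁₀(0.595) = -4.5 dB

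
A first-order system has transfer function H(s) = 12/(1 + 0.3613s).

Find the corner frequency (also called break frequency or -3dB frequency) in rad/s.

Corner frequency = 1/τ = 1/0.3613 = 2.768 rad/s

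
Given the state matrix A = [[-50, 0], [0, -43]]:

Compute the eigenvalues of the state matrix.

For diagonal matrix, eigenvalues are diagonal entries: λ₁ = -50, λ₂ = -43.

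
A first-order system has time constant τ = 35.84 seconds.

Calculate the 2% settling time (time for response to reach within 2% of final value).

For first-order system, 2% settling time ≈ 4τ = 4 × 35.84 = 143.36 s.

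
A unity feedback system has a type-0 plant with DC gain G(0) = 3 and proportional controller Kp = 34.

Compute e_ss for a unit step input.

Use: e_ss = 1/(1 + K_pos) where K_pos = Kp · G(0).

K_pos = Kp · G(0) = 34 × 3 = 102. e_ss = 1/(1 + 102) = 0.0097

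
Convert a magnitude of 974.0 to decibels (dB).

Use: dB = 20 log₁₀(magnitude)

dB = 20 log₁₀(974.0) = 59.8 dB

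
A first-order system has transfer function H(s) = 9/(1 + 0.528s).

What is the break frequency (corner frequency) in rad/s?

Corner frequency = 1/τ = 1/0.528 = 1.894 rad/s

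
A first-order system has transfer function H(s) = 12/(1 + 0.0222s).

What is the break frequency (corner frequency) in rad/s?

Corner frequency = 1/τ = 1/0.0222 = 45.045 rad/s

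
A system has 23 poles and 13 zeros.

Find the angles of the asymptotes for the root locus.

n - m = 23 - 13 = 10. Angles: θk = (2k + 1)·180°/10 = 18°, 54°, 90°, 126°, 162°, 198°, 234°, 270°, 306°, 342°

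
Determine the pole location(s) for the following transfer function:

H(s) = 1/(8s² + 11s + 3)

Discriminant = 11² - 4×8×3 = 121 - 96 = 25 > 0, so two distinct real poles. Using quadratic formula: s = (-11 ± √25)/(2×8) = (-11 ± √25)/16, with √25 = 5. s₁ = -6/16 = -0.375, s₂ = -16/16 = -1. Poles: s₁ = -0.375, s₂ = -1.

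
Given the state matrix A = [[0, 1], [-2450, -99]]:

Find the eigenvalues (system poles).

det(A - λI) = λ² - (-99)λ + 2450 = (λ - (-49))(λ - (-50)). Eigenvalues: -49, -50.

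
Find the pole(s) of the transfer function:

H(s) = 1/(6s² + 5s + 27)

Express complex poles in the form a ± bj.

Discriminant = 5² - 4×6×27 = 25 - 648 = -623 < 0, so the poles are a complex conjugate pair s = (-5 ± j√623)/(2×6). Real part = -5/(2×6) = -5/12 ≈ -0.4167; imaginary part = ±√623/(2×6) ≈ 2.0800. Poles: s = -0.4167 ± 2.0800j.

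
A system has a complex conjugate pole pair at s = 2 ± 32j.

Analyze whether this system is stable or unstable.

Real part of poles is 2 (> 0, right half-plane). Unstable.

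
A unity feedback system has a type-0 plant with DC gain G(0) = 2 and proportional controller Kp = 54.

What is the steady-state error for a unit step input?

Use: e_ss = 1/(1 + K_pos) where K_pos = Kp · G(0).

K_pos = Kp · G(0) = 54 × 2 = 108. e_ss = 1/(1 + 108) = 0.0092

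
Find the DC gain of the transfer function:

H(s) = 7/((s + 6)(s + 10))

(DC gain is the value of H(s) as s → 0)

DC gain = H(0) = 7/(6 × 10) = 7/60 = 0.1167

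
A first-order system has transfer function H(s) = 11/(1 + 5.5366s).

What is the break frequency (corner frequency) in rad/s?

Corner frequency = 1/τ = 1/5.5366 = 0.181 rad/s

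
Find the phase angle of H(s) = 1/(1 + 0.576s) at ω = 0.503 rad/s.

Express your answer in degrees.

Phase = -arctan(ωτ) = -arctan(0.503 × 0.576) = -16.2°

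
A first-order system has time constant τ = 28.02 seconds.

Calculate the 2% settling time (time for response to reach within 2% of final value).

For first-order system, 2% settling time ≈ 4τ = 4 × 28.02 = 112.08 s.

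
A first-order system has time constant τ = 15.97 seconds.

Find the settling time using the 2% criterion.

For first-order system, 2% settling time ≈ 4τ = 4 × 15.97 = 63.88 s.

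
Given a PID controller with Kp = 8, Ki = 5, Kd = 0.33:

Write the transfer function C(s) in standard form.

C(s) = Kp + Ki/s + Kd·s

Substituting values: C(s) = 8 + 5/s + 0.33s = (0.33s² + 8s + 5)/s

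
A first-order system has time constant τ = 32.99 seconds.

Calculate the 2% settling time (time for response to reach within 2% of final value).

For first-order system, 2% settling time ≈ 4τ = 4 × 32.99 = 131.96 s.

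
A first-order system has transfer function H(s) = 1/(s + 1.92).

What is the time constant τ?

For H(s) = 1/(s + 1/τ), the pole is at -1/τ = -1.92, so τ = 1/1.92 = 0.5208 s.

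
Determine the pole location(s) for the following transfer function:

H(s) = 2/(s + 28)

Pole is where denominator = 0: s + 28 = 0, so s = -28.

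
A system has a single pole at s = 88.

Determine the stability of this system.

Pole at s = 88 is in the right half-plane. Unstable.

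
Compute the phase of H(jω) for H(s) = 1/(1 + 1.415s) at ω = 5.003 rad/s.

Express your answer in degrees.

Phase = -arctan(ωτ) = -arctan(5.003 × 1.415) = -82.0°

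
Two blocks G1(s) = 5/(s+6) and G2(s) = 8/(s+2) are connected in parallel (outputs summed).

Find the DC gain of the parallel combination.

Parallel: G_eq = G1 + G2. DC gain = G1(0) + G2(0) = 5/6 + 8/2 = 0.8333 + 4 = 4.8333.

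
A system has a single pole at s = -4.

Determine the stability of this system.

Pole at s = -4 is in the left half-plane. Stable.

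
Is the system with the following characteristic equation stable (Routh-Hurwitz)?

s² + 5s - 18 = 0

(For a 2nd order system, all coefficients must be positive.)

Coefficients: 1, 5, -18. c=-18 not positive, so system is unstable.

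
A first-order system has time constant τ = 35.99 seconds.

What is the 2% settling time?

For first-order system, 2% settling time ≈ 4τ = 4 × 35.99 = 143.96 s.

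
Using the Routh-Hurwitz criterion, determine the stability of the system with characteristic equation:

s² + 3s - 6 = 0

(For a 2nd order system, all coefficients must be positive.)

Coefficients: 1, 3, -6. c=-6 not positive, so system is unstable.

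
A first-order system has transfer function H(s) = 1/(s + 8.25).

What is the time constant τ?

For H(s) = 1/(s + 1/τ), the pole is at -1/τ = -8.25, so τ = 1/8.25 = 0.1212 s.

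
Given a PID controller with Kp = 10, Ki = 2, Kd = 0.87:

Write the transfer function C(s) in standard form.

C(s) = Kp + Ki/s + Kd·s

Substituting values: C(s) = 10 + 2/s + 0.87s = (0.87s² + 10s + 2)/s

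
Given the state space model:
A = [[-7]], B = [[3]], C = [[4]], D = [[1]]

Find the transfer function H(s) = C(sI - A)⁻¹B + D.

(sI - A)⁻¹ = 1/(s + 7). H(s) = 4×3/(s + 7) + 1 = (s + 19)/(s + 7).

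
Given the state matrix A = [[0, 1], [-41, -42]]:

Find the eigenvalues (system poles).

det(A - λI) = λ² - (-42)λ + 41 = (λ - (-41))(λ - (-1)). Eigenvalues: -41, -1.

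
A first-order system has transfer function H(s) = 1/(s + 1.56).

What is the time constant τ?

For H(s) = 1/(s + 1/τ), the pole is at -1/τ = -1.56, so τ = 1/1.56 = 0.6410 s.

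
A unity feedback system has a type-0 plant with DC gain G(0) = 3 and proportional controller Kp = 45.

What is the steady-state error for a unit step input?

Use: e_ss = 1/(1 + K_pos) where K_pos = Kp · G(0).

K_pos = Kp · G(0) = 45 × 3 = 135. e_ss = 1/(1 + 135) = 0.0074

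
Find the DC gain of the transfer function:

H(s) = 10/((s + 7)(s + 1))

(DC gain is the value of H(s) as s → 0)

DC gain = H(0) = 10/(7 × 1) = 10/7 = 1.4286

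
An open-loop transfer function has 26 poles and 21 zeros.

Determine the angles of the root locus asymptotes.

n - m = 26 - 21 = 5. Angles: θk = (2k + 1)·180°/5 = 36°, 108°, 180°, 252°, 324°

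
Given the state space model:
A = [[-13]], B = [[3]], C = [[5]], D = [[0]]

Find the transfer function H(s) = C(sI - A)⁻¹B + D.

(sI - A)⁻¹ = 1/(s + 13). H(s) = 5 × 3/(s + 13) + 0 = 15/(s + 13).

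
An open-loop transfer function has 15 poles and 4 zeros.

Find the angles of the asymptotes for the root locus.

n - m = 15 - 4 = 11. Angles: θk = (2k + 1)·180°/11 = 16.36°, 49.09°, 81.82°, 114.55°, 147.27°, 180°, 212.73°, 245.45°, 278.18°, 310.91°, 343.64°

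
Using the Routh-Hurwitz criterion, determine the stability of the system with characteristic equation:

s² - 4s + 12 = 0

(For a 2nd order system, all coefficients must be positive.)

Coefficients: 1, -4, 12. b=-4 not positive, so system is unstable.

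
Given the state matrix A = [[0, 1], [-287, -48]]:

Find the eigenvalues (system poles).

det(A - λI) = λ² - (-48)λ + 287 = (λ - (-41))(λ - (-7)). Eigenvalues: -41, -7.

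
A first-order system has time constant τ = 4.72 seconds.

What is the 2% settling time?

For first-order system, 2% settling time ≈ 4τ = 4 × 4.72 = 18.88 s.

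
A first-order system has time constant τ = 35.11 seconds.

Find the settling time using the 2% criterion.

For first-order system, 2% settling time ≈ 4τ = 4 × 35.11 = 140.44 s.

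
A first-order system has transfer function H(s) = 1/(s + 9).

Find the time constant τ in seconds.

For H(s) = 1/(s + 1/τ), the pole is at -1/τ = -9, so τ = 1/9 = 0.1111 s.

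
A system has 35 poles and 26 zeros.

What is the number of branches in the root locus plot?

Root locus has n branches where n = number of poles = 35.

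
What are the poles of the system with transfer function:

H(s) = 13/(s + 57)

Pole is where denominator = 0: s + 57 = 0, so s = -57.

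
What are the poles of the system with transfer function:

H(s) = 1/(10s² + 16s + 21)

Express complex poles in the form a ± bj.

Discriminant = 16² - 4×10×21 = 256 - 840 = -584 < 0, so the poles are a complex conjugate pair s = (-16 ± j√584)/(2×10). Real part = -16/(2×10) = -16/20 = -0.8; imaginary part = ±√584/(2×10) ≈ 1.2083. Poles: s = -0.8 ± 1.2083j.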